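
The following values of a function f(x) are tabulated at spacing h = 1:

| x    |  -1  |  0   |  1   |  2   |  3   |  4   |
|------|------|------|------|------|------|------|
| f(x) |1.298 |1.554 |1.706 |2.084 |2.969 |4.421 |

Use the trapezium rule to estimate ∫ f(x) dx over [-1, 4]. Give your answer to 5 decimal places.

h = 1, n = 5.
(h/2)·[y₀ + 2y₁ + 2y₂ + 2y₃ + 2y₄ + y₅] = 0.5·(22.345) = 11.17250.

11.17250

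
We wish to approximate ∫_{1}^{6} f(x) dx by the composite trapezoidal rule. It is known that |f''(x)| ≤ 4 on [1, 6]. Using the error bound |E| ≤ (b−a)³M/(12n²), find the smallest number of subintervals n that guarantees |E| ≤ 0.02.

Need 500/(12n²) ≤ 0.02.
n² ≥ 500/(12·0.02) = 2083.33 ⇒ n ≥ 45.6435, so the smallest n is 46.

46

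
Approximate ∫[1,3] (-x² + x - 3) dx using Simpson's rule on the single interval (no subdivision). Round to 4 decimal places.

S = (b−a)/6 · [f(1) + 4f(2) + f(3)] = 0.333333·[(-3) + 4·(-5) + (-9)] = -10.6667.

-10.6667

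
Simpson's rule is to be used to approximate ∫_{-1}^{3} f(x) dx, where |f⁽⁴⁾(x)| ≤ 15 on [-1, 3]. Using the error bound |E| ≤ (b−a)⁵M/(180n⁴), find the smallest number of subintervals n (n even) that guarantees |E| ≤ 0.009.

Need 15360/(180n⁴) ≤ 0.009.
n⁴ ≥ 15360/(180·0.009) = 9481.48 ⇒ n ≥ 9.8678, so the smallest even n is 10. (n must be even for Simpson's rule.)

10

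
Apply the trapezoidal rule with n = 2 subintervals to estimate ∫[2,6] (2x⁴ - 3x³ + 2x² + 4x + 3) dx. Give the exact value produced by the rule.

h = (6 − 2)/2 = 2.
Nodes x₀,…,x₂ = 2, 4, 6.
f(x) = 2x⁴ - 3x³ + 2x² + 4x + 3: f₀=27, f₁=371, f₂=2043.
(h/2)·[f₀ + 2f₁ + f₂] = 1·(2812) = 2812.

2812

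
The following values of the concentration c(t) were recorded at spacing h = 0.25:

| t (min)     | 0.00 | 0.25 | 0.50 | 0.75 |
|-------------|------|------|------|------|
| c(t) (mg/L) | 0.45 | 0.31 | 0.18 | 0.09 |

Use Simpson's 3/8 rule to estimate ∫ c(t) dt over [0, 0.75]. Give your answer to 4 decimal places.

h = 0.25, n = 3.
(3h/8)·[y₀ + 3y₁ + 3y₂ + y₃] = 0.09375·(2.01) = 0.1884.

0.1884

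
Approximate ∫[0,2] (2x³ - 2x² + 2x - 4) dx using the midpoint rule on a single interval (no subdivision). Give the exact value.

M = (b−a)·f(1) = 2·(-2) = -4.

-4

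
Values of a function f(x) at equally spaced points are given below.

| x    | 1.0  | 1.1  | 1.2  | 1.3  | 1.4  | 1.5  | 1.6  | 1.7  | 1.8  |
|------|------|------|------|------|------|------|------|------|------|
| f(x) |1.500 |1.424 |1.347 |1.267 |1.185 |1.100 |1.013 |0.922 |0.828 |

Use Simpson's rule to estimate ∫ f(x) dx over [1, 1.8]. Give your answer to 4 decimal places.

h = 0.1, n = 8.
(h/3)·[y₀ + 4y₁ + 2y₂ + 4y₃ + 2y₄ + 4y₅ + 2y₆ + 4y₇ + y₈] = 0.033333·(28.270) = 0.9423.

0.9423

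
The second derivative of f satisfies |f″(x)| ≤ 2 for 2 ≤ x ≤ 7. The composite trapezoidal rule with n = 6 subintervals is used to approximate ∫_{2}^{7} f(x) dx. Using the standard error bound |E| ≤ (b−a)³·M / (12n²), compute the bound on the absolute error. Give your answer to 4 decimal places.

|E| ≤ (5)³·2 / (12·6²) = 250/432 = 0.5787.

0.5787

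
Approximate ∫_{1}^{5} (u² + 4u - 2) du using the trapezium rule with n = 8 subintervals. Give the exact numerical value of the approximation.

81.5

h = (5 − 1)/8 = 0.5.
Nodes u₀,…,u₈ = 1, 1.5, 2, 2.5, 3, 3.5, 4, 4.5, 5.
f(u) = u² + 4u - 2: f₀=3, f₁=6.25, f₂=10, f₃=14.25, f₄=19, f₅=24.25, f₆=30, f₇=36.25, f₈=43.
(h/2)·[f₀ + 2f₁ + 2f₂ + 2f₃ + 2f₄ + 2f₅ + 2f₆ + 2f₇ + f₈] = 0.25·(326) = 81.5.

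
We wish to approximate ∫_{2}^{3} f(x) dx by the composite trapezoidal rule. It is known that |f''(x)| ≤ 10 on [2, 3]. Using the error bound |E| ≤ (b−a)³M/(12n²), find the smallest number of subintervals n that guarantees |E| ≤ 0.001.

Need 10/(12n²) ≤ 0.001.
n² ≥ 10/(12·0.001) = 833.333 ⇒ n ≥ 28.8675, so the smallest n is 29.

29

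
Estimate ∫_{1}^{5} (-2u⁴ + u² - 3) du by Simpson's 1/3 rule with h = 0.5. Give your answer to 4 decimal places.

-1220.3333

h = (5 − 1)/8 = 0.5.
Nodes u₀,…,u₈ = 1, 1.5, 2, 2.5, 3, 3.5, 4, 4.5, 5.
f(u) = -2u⁴ + u² - 3: f₀=-4, f₁=-10.875, f₂=-31, f₃=-74.875, f₄=-156, f₅=-290.875, f₆=-499, f₇=-802.875, f₈=-1228.
(h/3)·[f₀ + 4f₁ + 2f₂ + 4f₃ + 2f₄ + 4f₅ + 2f₆ + 4f₇ + f₈] = 0.166667·(-7322) = -1220.3333.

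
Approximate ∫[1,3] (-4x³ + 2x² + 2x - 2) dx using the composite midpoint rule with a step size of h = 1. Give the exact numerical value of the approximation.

h = (3 − 1)/2 = 1.
Midpoints m₁,…,m₂ = 1.5, 2.5.
f(m₁)=-8, f(m₂)=-47.
h·[f(m₁) + f(m₂)] = 1·(-55) = -55.

-55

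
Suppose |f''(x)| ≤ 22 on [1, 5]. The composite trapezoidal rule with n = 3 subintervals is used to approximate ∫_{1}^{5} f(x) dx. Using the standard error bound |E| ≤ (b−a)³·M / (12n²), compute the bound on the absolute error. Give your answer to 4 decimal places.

13.0370

|E| ≤ (4)³·22 / (12·3²) = 1408/108 = 13.0370.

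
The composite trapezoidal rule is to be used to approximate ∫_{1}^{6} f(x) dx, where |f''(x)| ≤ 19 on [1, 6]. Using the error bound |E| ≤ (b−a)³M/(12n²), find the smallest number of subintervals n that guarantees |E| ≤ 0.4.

23

Need 2375/(12n²) ≤ 0.4.
n² ≥ 2375/(12·0.4) = 494.792 ⇒ n ≥ 22.2439, so the smallest n is 23.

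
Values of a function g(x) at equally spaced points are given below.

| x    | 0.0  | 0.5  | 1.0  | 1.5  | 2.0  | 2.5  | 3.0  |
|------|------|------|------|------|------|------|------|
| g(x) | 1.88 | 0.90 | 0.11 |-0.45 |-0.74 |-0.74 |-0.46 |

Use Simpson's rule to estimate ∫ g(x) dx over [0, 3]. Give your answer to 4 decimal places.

h = 0.5, n = 6.
(h/3)·[y₀ + 4y₁ + 2y₂ + 4y₃ + 2y₄ + 4y₅ + y₆] = 0.166667·(-1.00) = -0.1667.

-0.1667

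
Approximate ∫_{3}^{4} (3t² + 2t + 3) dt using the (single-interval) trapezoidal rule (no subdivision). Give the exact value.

47.5

T = (b−a)/2 · [f(3) + f(4)] = 0.5·[36 + 59] = 47.5.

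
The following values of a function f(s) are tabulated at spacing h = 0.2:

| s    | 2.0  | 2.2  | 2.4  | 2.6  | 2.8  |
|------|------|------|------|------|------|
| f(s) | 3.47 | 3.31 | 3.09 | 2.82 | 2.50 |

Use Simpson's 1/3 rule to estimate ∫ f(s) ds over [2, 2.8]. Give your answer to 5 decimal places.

h = 0.2, n = 4.
(h/3)·[y₀ + 4y₁ + 2y₂ + 4y₃ + y₄] = 0.066667·(36.67) = 2.44467.

2.44467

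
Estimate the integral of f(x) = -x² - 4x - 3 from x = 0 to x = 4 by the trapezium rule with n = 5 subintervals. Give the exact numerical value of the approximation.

h = (4 − 0)/5 = 0.8.
Nodes x₀,…,x₅ = 0, 0.8, 1.6, 2.4, 3.2, 4.
f(x) = -x² - 4x - 3: f₀=-3, f₁=-6.84, f₂=-11.96, f₃=-18.36, f₄=-26.04, f₅=-35.
(h/2)·[f₀ + 2f₁ + 2f₂ + 2f₃ + 2f₄ + f₅] = 0.4·(-164.4) = -65.76.

-65.76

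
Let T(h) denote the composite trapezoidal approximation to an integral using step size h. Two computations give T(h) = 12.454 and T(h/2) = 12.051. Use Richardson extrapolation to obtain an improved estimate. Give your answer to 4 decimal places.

R = (4·T(h/2) − T(h)) / 3 = (4·12.051 − 12.454)/3 = (35.750)/3 = 11.9167.

11.9167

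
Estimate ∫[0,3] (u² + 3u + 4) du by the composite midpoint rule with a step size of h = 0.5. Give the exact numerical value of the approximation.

34.4375

h = (3 − 0)/6 = 0.5.
Midpoints m₁,…,m₆ = 0.25, 0.75, 1.25, 1.75, 2.25, 2.75.
f(m₁)=4.8125, f(m₂)=6.8125, f(m₃)=9.3125, f(m₄)=12.3125, f(m₅)=15.8125, f(m₆)=19.8125.
h·[f(m₁) + f(m₂) + f(m₃) + f(m₄) + f(m₅) + f(m₆)] = 0.5·(68.875) = 34.4375.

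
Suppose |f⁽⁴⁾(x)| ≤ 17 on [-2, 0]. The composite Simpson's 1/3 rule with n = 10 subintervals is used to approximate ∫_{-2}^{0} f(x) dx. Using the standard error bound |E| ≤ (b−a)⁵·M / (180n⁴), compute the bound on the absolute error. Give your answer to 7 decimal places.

|E| ≤ (2)⁵·17 / (180·10⁴) = 544/1800000 = 0.0003022.

0.0003022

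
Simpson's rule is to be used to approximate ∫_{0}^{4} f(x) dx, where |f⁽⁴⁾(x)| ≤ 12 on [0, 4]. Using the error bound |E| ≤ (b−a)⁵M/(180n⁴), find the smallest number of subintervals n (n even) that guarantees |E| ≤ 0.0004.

22

Need 12288/(180n⁴) ≤ 0.0004.
n⁴ ≥ 12288/(180·0.0004) = 170667 ⇒ n ≥ 20.3253, so the smallest even n is 22. (n must be even for Simpson's rule.)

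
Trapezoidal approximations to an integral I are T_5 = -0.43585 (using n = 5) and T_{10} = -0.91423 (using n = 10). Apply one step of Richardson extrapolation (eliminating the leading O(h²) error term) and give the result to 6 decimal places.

-1.073690

R = (4·T_{10} − T_5) / 3 = (4·(-0.91423) − (-0.43585))/3 = (-3.22107)/3 = -1.073690.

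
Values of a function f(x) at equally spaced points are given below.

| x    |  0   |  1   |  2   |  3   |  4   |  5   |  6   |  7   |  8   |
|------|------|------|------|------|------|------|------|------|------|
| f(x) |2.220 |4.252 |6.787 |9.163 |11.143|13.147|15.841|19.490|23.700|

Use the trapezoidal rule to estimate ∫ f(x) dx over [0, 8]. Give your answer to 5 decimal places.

92.78300

h = 1, n = 8.
(h/2)·[y₀ + 2y₁ + 2y₂ + 2y₃ + 2y₄ + 2y₅ + 2y₆ + 2y₇ + y₈] = 0.5·(185.566) = 92.78300.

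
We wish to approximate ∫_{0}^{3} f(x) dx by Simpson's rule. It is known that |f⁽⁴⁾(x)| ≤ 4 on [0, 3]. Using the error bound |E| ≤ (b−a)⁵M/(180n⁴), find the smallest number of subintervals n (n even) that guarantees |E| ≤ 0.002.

Need 972/(180n⁴) ≤ 0.002.
n⁴ ≥ 972/(180·0.002) = 2700 ⇒ n ≥ 7.2084, so the smallest even n is 8. (n must be even for Simpson's rule.)

8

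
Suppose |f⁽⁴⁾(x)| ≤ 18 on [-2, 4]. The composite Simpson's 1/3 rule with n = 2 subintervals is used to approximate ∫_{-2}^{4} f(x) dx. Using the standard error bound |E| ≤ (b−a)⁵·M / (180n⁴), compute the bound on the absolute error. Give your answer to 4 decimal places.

|E| ≤ (6)⁵·18 / (180·2⁴) = 139968/2880 = 48.6000.

48.6000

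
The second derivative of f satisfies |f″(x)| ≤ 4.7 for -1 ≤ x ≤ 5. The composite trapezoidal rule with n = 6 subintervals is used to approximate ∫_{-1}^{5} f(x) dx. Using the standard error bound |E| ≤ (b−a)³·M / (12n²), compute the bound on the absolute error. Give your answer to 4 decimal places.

2.3500

|E| ≤ (6)³·4.7 / (12·6²) = 1015.2/432 = 2.3500.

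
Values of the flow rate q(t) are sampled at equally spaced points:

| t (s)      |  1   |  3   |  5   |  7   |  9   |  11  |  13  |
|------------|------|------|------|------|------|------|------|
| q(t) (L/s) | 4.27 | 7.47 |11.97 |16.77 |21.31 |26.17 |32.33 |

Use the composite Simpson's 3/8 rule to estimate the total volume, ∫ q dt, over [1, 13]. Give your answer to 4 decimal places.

203.1750

h = 2, n = 6.
(3h/8)·[y₀ + 3y₁ + 3y₂ + 2y₃ + 3y₄ + 3y₅ + y₆] = 0.75·(270.90) = 203.1750.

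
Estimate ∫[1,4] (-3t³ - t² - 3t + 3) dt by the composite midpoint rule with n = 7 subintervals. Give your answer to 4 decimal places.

h = (4 − 1)/7 = 0.428571.
Midpoints m₁,…,m₇ = 1.214286, 1.642857, 2.071429, 2.5, 2.928571, 3.357143, 3.785714.
f(m₁)=-7.488703, f(m₂)=-17.929665, f(m₃)=-34.169461, f(m₄)=-57.625, f(m₅)=-89.713192, f(m₆)=-131.850948, f(m₇)=-185.455175.
h·[f(m₁) + f(m₂) + f(m₃) + f(m₄) + f(m₅) + f(m₆) + f(m₇)] = 0.428571·(-524.232143) = -224.6709.

-224.6709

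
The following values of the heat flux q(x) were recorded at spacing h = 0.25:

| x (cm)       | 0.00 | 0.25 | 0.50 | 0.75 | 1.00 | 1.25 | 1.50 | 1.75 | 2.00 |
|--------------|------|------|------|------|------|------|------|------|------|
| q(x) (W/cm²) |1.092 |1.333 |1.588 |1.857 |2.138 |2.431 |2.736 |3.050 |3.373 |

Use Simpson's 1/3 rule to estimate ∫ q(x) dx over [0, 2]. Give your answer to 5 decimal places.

h = 0.25, n = 8.
(h/3)·[y₀ + 4y₁ + 2y₂ + 4y₃ + 2y₄ + 4y₅ + 2y₆ + 4y₇ + y₈] = 0.083333·(52.073) = 4.33942.

4.33942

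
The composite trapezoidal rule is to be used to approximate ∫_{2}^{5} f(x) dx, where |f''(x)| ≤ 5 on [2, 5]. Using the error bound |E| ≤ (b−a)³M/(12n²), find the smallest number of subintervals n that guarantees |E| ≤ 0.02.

Need 135/(12n²) ≤ 0.02.
n² ≥ 135/(12·0.02) = 562.5 ⇒ n ≥ 23.7171, so the smallest n is 24.

24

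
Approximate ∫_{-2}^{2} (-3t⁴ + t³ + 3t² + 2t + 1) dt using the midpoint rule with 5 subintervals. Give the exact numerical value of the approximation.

-14.06336

h = (2 − (-2))/5 = 0.8.
Midpoints m₁,…,m₅ = -1.6, -0.8, 0, 0.8, 1.6.
f(m₁)=-18.2768, f(m₂)=-0.4208, f(m₃)=1, f(m₄)=3.8032, f(m₅)=-3.6848.
h·[f(m₁) + f(m₂) + f(m₃) + f(m₄) + f(m₅)] = 0.8·(-17.5792) = -14.06336.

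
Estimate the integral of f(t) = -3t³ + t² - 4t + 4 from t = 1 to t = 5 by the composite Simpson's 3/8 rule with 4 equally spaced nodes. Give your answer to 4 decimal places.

-458.6667

h = (5 − 1)/3 = 1.333333.
Nodes t₀,…,t₃ = 1, 2.333333, 3.666667, 5.
f(t) = -3t³ + t² - 4t + 4: f₀=-2, f₁=-38, f₂=-145.111111, f₃=-366.
(3h/8)·[f₀ + 3f₁ + 3f₂ + f₃] = 0.5·(-917.333333) = -458.6667.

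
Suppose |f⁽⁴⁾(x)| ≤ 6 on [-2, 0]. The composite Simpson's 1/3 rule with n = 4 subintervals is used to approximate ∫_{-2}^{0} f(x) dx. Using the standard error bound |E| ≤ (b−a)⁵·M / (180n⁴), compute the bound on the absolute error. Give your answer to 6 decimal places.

0.004167

|E| ≤ (2)⁵·6 / (180·4⁴) = 192/46080 = 0.004167.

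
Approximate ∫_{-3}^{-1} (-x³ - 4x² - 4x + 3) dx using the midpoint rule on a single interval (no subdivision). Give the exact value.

M = (b−a)·f(-2) = 2·(3) = 6.

6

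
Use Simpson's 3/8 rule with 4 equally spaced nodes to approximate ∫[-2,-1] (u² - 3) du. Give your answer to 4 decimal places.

-0.6667

h = (-1 − (-2))/3 = 0.333333.
Nodes u₀,…,u₃ = -2, -1.666667, -1.333333, -1.
f(u) = u² - 3: f₀=1, f₁=-0.222222, f₂=-1.222222, f₃=-2.
(3h/8)·[f₀ + 3f₁ + 3f₂ + f₃] = 0.125·(-5.333333) = -0.6667.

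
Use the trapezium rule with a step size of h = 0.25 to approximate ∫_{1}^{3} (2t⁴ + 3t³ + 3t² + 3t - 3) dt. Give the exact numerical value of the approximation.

190.3203125

h = (3 − 1)/8 = 0.25.
Nodes t₀,…,t₈ = 1, 1.25, 1.5, 1.75, 2, 2.25, 2.5, 2.75, 3.
f(t) = 2t⁴ + 3t³ + 3t² + 3t - 3: f₀=8, f₁=16.1796875, f₂=28.5, f₃=46.2734375, f₄=71, f₅=104.3671875, f₆=148.25, f₇=204.7109375, f₈=276.
(h/2)·[f₀ + 2f₁ + 2f₂ + 2f₃ + 2f₄ + 2f₅ + 2f₆ + 2f₇ + f₈] = 0.125·(1522.5625) = 190.3203125.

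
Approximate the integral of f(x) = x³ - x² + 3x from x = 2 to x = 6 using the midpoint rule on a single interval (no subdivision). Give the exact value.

M = (b−a)·f(4) = 4·(60) = 240.

240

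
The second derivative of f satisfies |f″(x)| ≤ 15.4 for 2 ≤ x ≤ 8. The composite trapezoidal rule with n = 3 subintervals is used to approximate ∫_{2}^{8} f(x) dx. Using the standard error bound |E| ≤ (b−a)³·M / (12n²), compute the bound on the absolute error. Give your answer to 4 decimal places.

30.8000

|E| ≤ (6)³·15.4 / (12·3²) = 3326.4/108 = 30.8000.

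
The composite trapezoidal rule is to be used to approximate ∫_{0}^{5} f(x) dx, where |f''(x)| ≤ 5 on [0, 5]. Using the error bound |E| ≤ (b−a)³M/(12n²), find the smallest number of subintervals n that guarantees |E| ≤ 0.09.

25

Need 625/(12n²) ≤ 0.09.
n² ≥ 625/(12·0.09) = 578.704 ⇒ n ≥ 24.0563, so the smallest n is 25.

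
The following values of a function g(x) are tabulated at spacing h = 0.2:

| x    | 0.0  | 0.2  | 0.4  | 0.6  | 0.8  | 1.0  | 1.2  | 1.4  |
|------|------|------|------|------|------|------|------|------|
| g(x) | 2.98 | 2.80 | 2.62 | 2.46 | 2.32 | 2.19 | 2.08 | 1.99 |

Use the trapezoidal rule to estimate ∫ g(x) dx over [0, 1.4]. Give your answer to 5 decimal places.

3.39100

h = 0.2, n = 7.
(h/2)·[y₀ + 2y₁ + 2y₂ + 2y₃ + 2y₄ + 2y₅ + 2y₆ + y₇] = 0.1·(33.91) = 3.39100.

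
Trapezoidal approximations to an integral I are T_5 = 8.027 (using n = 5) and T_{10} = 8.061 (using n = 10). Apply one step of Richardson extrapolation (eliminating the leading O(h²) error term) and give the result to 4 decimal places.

R = (4·T_{10} − T_5) / 3 = (4·8.061 − 8.027)/3 = (24.217)/3 = 8.0723.

8.0723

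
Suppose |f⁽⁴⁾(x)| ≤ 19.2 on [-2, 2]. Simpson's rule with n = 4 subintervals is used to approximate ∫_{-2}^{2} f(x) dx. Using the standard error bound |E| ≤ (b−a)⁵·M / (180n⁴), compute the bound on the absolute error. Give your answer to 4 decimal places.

0.4267

|E| ≤ (4)⁵·19.2 / (180·4⁴) = 19660.8/46080 = 0.4267.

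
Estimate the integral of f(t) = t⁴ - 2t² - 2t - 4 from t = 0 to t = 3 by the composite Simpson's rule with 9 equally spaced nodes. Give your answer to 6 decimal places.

9.607910

h = (3 − 0)/8 = 0.375.
Nodes t₀,…,t₈ = 0, 0.375, 0.75, 1.125, 1.5, 1.875, 2.25, 2.625, 3.
f(t) = t⁴ - 2t² - 2t - 4: f₀=-4, f₁=-5.011474609375, f₂=-6.30859375, f₃=-7.179443359375, f₄=-6.4375, f₅=-2.421630859375, f₆=7.00390625, f₇=24.449462890625, f₈=53.
(h/3)·[f₀ + 4f₁ + 2f₂ + 4f₃ + 2f₄ + 4f₅ + 2f₆ + 4f₇ + f₈] = 0.125·(76.86328125) = 9.607910.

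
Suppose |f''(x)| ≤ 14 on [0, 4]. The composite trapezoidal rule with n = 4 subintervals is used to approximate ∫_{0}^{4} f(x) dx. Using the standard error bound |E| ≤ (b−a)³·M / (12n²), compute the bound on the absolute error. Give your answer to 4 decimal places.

|E| ≤ (4)³·14 / (12·4²) = 896/192 = 4.6667.

4.6667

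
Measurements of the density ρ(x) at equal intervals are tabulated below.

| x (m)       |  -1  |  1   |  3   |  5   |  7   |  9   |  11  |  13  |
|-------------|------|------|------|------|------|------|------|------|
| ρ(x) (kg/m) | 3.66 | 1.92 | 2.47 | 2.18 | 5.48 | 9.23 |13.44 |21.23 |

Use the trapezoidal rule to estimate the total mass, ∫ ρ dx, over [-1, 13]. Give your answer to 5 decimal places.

h = 2, n = 7.
(h/2)·[y₀ + 2y₁ + 2y₂ + 2y₃ + 2y₄ + 2y₅ + 2y₆ + y₇] = 1·(94.33) = 94.33000.

94.33000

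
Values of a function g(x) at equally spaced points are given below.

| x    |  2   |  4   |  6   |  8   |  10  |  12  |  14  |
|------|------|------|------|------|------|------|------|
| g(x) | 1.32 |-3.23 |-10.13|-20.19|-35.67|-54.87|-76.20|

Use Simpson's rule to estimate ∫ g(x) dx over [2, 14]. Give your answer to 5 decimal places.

h = 2, n = 6.
(h/3)·[y₀ + 4y₁ + 2y₂ + 4y₃ + 2y₄ + 4y₅ + y₆] = 0.666667·(-479.64) = -319.76000.

-319.76000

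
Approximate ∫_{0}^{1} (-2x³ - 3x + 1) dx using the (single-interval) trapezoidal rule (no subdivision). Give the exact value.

T = (b−a)/2 · [f(0) + f(1)] = 0.5·[1 + (-4)] = -1.5.

-1.5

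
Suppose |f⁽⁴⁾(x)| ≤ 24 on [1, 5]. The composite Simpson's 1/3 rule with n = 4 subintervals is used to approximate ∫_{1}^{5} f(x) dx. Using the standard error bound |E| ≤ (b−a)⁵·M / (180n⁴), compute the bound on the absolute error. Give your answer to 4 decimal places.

0.5333

|E| ≤ (4)⁵·24 / (180·4⁴) = 24576/46080 = 0.5333.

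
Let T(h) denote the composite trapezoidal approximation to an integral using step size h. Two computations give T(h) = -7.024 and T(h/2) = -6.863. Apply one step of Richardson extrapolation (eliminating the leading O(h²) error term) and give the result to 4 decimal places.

R = (4·T(h/2) − T(h)) / 3 = (4·(-6.863) − (-7.024))/3 = (-20.428)/3 = -6.8093.

-6.8093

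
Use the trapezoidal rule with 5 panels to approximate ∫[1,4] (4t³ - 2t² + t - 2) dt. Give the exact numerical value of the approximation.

h = (4 − 1)/5 = 0.6.
Nodes t₀,…,t₅ = 1, 1.6, 2.2, 2.8, 3.4, 4.
f(t) = 4t³ - 2t² + t - 2: f₀=1, f₁=10.864, f₂=33.112, f₃=72.928, f₄=135.496, f₅=226.
(h/2)·[f₀ + 2f₁ + 2f₂ + 2f₃ + 2f₄ + f₅] = 0.3·(731.8) = 219.54.

219.54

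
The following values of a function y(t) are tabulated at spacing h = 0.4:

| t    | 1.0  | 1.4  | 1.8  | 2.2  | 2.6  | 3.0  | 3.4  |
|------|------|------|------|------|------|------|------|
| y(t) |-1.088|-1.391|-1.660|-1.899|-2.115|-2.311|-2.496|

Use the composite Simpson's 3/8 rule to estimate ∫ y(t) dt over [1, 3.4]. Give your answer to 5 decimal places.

-4.47195

h = 0.4, n = 6.
(3h/8)·[y₀ + 3y₁ + 3y₂ + 2y₃ + 3y₄ + 3y₅ + y₆] = 0.15·(-29.813) = -4.47195.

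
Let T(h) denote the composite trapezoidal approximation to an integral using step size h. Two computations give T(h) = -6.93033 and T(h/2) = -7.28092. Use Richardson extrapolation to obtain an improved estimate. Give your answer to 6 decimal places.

R = (4·T(h/2) − T(h)) / 3 = (4·(-7.28092) − (-6.93033))/3 = (-22.19335)/3 = -7.397783.

-7.397783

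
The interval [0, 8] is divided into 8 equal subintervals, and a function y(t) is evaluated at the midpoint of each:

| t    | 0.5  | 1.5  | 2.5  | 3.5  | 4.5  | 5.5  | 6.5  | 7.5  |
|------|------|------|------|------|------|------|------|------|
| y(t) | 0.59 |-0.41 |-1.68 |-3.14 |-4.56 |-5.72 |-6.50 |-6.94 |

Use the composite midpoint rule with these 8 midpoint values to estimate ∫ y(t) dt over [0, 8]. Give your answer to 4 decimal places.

-28.3600

h = 1, n = 8.
h·[y(m₁) + y(m₂) + y(m₃) + y(m₄) + y(m₅) + y(m₆) + y(m₇) + y(m₈)] = 1·(-28.36) = -28.3600.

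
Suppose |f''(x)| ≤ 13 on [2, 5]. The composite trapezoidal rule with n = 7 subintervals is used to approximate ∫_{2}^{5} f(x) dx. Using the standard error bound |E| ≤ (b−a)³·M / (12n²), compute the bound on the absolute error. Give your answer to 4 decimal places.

0.5969

|E| ≤ (3)³·13 / (12·7²) = 351/588 = 0.5969.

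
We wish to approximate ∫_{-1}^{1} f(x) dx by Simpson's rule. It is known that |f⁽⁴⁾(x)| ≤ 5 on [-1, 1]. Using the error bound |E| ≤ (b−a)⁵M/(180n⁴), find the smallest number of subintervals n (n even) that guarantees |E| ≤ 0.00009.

10

Need 160/(180n⁴) ≤ 0.00009.
n⁴ ≥ 160/(180·0.00009) = 9876.54 ⇒ n ≥ 9.9690, so the smallest even n is 10. (n must be even for Simpson's rule.)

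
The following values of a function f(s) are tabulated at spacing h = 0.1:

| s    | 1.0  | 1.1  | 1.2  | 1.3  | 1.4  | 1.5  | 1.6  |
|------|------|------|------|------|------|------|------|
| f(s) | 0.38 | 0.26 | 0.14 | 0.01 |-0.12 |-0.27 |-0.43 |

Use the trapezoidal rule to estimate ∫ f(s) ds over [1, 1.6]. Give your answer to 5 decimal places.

-0.00050

h = 0.1, n = 6.
(h/2)·[y₀ + 2y₁ + 2y₂ + 2y₃ + 2y₄ + 2y₅ + y₆] = 0.05·(-0.01) = -0.00050.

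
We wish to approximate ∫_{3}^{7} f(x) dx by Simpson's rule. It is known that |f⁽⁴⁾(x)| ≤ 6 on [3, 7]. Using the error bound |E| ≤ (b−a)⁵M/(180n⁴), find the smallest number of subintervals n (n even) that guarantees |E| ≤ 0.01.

8

Need 6144/(180n⁴) ≤ 0.01.
n⁴ ≥ 6144/(180·0.01) = 3413.33 ⇒ n ≥ 7.6435, so the smallest even n is 8. (n must be even for Simpson's rule.)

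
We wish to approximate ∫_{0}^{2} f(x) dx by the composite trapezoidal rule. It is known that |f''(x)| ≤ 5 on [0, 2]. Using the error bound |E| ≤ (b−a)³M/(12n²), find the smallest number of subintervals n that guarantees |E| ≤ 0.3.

Need 40/(12n²) ≤ 0.3.
n² ≥ 40/(12·0.3) = 11.1111 ⇒ n ≥ 3.3333, so the smallest n is 4.

4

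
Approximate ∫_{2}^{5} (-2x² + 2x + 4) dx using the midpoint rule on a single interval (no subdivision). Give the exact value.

M = (b−a)·f(3.5) = 3·(-13.5) = -40.5.

-40.5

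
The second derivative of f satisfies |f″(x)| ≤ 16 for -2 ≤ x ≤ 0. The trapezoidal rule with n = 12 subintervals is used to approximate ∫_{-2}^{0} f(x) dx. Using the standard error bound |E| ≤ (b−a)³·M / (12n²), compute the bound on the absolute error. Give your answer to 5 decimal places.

|E| ≤ (2)³·16 / (12·12²) = 128/1728 = 0.07407.

0.07407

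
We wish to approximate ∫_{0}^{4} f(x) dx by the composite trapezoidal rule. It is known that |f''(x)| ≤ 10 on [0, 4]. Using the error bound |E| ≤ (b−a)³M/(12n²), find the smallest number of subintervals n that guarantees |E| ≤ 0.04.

Need 640/(12n²) ≤ 0.04.
n² ≥ 640/(12·0.04) = 1333.33 ⇒ n ≥ 36.5148, so the smallest n is 37.

37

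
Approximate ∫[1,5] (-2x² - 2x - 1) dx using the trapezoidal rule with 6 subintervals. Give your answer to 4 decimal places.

-111.2593

h = (5 − 1)/6 = 0.666667.
Nodes x₀,…,x₆ = 1, 1.666667, 2.333333, 3, 3.666667, 4.333333, 5.
f(x) = -2x² - 2x - 1: f₀=-5, f₁=-9.888889, f₂=-16.555556, f₃=-25, f₄=-35.222222, f₅=-47.222222, f₆=-61.
(h/2)·[f₀ + 2f₁ + 2f₂ + 2f₃ + 2f₄ + 2f₅ + f₆] = 0.333333·(-333.777778) = -111.2593.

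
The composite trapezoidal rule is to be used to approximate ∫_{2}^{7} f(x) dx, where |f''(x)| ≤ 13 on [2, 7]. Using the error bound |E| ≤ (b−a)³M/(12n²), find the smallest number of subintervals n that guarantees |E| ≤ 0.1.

Need 1625/(12n²) ≤ 0.1.
n² ≥ 1625/(12·0.1) = 1354.17 ⇒ n ≥ 36.7990, so the smallest n is 37.

37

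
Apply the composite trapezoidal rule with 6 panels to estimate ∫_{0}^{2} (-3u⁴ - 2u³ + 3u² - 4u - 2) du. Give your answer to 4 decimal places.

-32.1975

h = (2 − 0)/6 = 0.333333.
Nodes u₀,…,u₆ = 0, 0.333333, 0.666667, 1, 1.333333, 1.666667, 2.
f(u) = -3u⁴ - 2u³ + 3u² - 4u - 2: f₀=-2, f₁=-3.111111, f₂=-4.518519, f₃=-8, f₄=-16.222222, f₅=-32.740741, f₆=-62.
(h/2)·[f₀ + 2f₁ + 2f₂ + 2f₃ + 2f₄ + 2f₅ + f₆] = 0.166667·(-193.185185) = -32.1975.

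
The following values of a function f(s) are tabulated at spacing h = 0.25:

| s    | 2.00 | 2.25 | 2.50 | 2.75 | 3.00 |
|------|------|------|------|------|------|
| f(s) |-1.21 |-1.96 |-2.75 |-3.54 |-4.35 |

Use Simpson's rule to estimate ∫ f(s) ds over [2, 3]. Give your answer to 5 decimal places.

h = 0.25, n = 4.
(h/3)·[y₀ + 4y₁ + 2y₂ + 4y₃ + y₄] = 0.083333·(-33.06) = -2.75500.

-2.75500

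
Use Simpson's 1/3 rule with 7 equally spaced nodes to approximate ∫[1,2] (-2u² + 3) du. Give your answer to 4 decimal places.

-1.6667

h = (2 − 1)/6 = 0.166667.
Nodes u₀,…,u₆ = 1, 1.166667, 1.333333, 1.5, 1.666667, 1.833333, 2.
f(u) = -2u² + 3: f₀=1, f₁=0.277778, f₂=-0.555556, f₃=-1.5, f₄=-2.555556, f₅=-3.722222, f₆=-5.
(h/3)·[f₀ + 4f₁ + 2f₂ + 4f₃ + 2f₄ + 4f₅ + f₆] = 0.055556·(-30) = -1.6667.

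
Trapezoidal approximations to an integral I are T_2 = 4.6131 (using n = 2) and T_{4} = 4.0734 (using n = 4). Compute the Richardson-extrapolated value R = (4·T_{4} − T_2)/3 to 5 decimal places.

3.89350

R = (4·T_{4} − T_2) / 3 = (4·4.0734 − 4.6131)/3 = (11.6805)/3 = 3.89350.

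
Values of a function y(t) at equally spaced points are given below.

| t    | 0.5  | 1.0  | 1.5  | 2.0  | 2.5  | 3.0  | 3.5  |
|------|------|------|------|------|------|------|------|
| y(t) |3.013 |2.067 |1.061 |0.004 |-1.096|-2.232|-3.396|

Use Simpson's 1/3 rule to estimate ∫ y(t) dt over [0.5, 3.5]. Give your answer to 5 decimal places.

-0.18283

h = 0.5, n = 6.
(h/3)·[y₀ + 4y₁ + 2y₂ + 4y₃ + 2y₄ + 4y₅ + y₆] = 0.166667·(-1.097) = -0.18283.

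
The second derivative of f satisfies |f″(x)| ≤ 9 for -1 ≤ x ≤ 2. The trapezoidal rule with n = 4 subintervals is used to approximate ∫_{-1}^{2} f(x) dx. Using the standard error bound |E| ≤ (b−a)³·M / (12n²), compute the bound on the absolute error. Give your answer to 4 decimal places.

|E| ≤ (3)³·9 / (12·4²) = 243/192 = 1.2656.

1.2656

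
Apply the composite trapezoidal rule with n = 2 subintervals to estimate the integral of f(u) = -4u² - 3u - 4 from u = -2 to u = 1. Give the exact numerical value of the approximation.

-24

h = (1 − (-2))/2 = 1.5.
Nodes u₀,…,u₂ = -2, -0.5, 1.
f(u) = -4u² - 3u - 4: f₀=-14, f₁=-3.5, f₂=-11.
(h/2)·[f₀ + 2f₁ + f₂] = 0.75·(-32) = -24.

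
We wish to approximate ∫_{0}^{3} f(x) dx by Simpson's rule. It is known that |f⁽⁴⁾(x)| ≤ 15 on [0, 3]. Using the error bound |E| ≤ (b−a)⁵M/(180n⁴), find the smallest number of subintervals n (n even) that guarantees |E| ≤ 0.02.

Need 3645/(180n⁴) ≤ 0.02.
n⁴ ≥ 3645/(180·0.02) = 1012.5 ⇒ n ≥ 5.6409, so the smallest even n is 6. (n must be even for Simpson's rule.)

6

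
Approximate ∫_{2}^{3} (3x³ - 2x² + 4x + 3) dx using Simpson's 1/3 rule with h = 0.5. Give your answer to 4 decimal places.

49.0833

h = (3 − 2)/2 = 0.5.
Nodes x₀,…,x₂ = 2, 2.5, 3.
f(x) = 3x³ - 2x² + 4x + 3: f₀=27, f₁=47.375, f₂=78.
(h/3)·[f₀ + 4f₁ + f₂] = 0.166667·(294.5) = 49.0833.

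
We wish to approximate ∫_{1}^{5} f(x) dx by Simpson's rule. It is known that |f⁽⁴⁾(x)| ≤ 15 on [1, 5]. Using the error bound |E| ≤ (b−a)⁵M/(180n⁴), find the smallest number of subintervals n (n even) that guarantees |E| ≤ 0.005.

12

Need 15360/(180n⁴) ≤ 0.005.
n⁴ ≥ 15360/(180·0.005) = 17066.7 ⇒ n ≥ 11.4298, so the smallest even n is 12. (n must be even for Simpson's rule.)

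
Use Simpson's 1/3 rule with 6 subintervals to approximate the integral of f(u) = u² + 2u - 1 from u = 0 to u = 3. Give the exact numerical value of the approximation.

15

h = (3 − 0)/6 = 0.5.
Nodes u₀,…,u₆ = 0, 0.5, 1, 1.5, 2, 2.5, 3.
f(u) = u² + 2u - 1: f₀=-1, f₁=0.25, f₂=2, f₃=4.25, f₄=7, f₅=10.25, f₆=14.
(h/3)·[f₀ + 4f₁ + 2f₂ + 4f₃ + 2f₄ + 4f₅ + f₆] = 0.166667·(90) = 15.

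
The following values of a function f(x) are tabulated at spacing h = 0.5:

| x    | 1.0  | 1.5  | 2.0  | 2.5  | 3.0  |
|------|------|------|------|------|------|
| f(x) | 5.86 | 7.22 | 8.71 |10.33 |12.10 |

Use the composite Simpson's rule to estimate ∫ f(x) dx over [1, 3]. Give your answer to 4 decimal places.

h = 0.5, n = 4.
(h/3)·[y₀ + 4y₁ + 2y₂ + 4y₃ + y₄] = 0.166667·(105.58) = 17.5967.

17.5967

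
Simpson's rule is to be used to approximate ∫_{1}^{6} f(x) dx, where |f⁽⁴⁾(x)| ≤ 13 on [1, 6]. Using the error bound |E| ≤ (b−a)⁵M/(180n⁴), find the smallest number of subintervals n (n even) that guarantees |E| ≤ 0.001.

Need 40625/(180n⁴) ≤ 0.001.
n⁴ ≥ 40625/(180·0.001) = 225694 ⇒ n ≥ 21.7962, so the smallest even n is 22. (n must be even for Simpson's rule.)

22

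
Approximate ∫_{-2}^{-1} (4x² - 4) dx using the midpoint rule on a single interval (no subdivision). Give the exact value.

M = (b−a)·f(-1.5) = 1·(5) = 5.

5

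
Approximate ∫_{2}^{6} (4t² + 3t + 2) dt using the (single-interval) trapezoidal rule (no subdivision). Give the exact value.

T = (b−a)/2 · [f(2) + f(6)] = 2·[24 + 164] = 376.

376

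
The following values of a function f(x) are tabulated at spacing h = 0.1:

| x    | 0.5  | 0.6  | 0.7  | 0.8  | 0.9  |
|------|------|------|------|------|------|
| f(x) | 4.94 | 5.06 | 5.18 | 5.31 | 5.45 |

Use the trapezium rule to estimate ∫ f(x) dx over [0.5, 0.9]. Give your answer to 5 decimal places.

h = 0.1, n = 4.
(h/2)·[y₀ + 2y₁ + 2y₂ + 2y₃ + y₄] = 0.05·(41.49) = 2.07450.

2.07450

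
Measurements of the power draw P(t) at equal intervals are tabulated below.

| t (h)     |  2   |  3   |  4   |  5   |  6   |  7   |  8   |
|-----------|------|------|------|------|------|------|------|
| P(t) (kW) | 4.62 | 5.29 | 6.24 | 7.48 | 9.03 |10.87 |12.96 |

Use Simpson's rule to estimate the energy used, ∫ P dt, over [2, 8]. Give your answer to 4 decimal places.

h = 1, n = 6.
(h/3)·[y₀ + 4y₁ + 2y₂ + 4y₃ + 2y₄ + 4y₅ + y₆] = 0.333333·(142.68) = 47.5600.

47.5600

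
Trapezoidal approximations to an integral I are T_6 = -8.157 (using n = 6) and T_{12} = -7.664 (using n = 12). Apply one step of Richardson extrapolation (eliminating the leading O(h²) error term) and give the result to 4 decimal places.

R = (4·T_{12} − T_6) / 3 = (4·(-7.664) − (-8.157))/3 = (-22.499)/3 = -7.4997.

-7.4997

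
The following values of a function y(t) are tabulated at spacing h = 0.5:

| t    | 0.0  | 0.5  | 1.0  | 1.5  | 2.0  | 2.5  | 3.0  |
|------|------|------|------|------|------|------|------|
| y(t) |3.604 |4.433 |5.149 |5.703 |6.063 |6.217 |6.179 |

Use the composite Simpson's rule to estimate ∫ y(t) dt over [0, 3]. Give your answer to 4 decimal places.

16.2698

h = 0.5, n = 6.
(h/3)·[y₀ + 4y₁ + 2y₂ + 4y₃ + 2y₄ + 4y₅ + y₆] = 0.166667·(97.619) = 16.2698.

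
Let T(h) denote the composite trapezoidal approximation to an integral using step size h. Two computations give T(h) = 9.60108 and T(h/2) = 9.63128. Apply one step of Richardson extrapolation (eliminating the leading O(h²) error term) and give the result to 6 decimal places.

9.641347

R = (4·T(h/2) − T(h)) / 3 = (4·9.63128 − 9.60108)/3 = (28.92404)/3 = 9.641347.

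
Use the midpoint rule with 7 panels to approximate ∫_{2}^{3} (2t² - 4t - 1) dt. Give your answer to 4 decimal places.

h = (3 − 2)/7 = 0.142857.
Midpoints m₁,…,m₇ = 2.071429, 2.214286, 2.357143, 2.5, 2.642857, 2.785714, 2.928571.
f(m₁)=-0.704082, f(m₂)=-0.051020, f(m₃)=0.683673, f(m₄)=1.5, f(m₅)=2.397959, f(m₆)=3.377551, f(m₇)=4.438776.
h·[f(m₁) + f(m₂) + f(m₃) + f(m₄) + f(m₅) + f(m₆) + f(m₇)] = 0.142857·(11.642857) = 1.6633.

1.6633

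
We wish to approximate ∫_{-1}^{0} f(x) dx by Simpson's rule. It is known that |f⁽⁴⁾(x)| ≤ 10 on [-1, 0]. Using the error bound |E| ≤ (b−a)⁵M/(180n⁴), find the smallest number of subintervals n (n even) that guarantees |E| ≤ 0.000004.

Need 10/(180n⁴) ≤ 0.000004.
n⁴ ≥ 10/(180·0.000004) = 13888.9 ⇒ n ≥ 10.8559, so the smallest even n is 12. (n must be even for Simpson's rule.)

12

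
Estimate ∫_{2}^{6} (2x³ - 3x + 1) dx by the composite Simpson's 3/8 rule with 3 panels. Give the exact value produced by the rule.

596

h = (6 − 2)/3 = 1.333333.
Nodes x₀,…,x₃ = 2, 3.333333, 4.666667, 6.
f(x) = 2x³ - 3x + 1: f₀=11, f₁=65.074074, f₂=190.259259, f₃=415.
(3h/8)·[f₀ + 3f₁ + 3f₂ + f₃] = 0.5·(1192) = 596.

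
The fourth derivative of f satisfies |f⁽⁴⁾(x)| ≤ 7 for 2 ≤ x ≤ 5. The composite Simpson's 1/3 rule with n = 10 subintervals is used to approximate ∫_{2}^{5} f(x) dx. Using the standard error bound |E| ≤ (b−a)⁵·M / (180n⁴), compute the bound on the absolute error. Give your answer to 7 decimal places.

0.0009450

|E| ≤ (3)⁵·7 / (180·10⁴) = 1701/1800000 = 0.0009450.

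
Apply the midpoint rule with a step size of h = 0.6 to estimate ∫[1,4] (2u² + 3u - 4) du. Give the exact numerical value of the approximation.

52.32

h = (4 − 1)/5 = 0.6.
Midpoints m₁,…,m₅ = 1.3, 1.9, 2.5, 3.1, 3.7.
f(m₁)=3.28, f(m₂)=8.92, f(m₃)=16, f(m₄)=24.52, f(m₅)=34.48.
h·[f(m₁) + f(m₂) + f(m₃) + f(m₄) + f(m₅)] = 0.6·(87.2) = 52.32.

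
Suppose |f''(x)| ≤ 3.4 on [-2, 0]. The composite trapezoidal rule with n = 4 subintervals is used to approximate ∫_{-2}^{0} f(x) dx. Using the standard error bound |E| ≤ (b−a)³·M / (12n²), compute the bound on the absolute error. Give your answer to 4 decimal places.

|E| ≤ (2)³·3.4 / (12·4²) = 27.2/192 = 0.1417.

0.1417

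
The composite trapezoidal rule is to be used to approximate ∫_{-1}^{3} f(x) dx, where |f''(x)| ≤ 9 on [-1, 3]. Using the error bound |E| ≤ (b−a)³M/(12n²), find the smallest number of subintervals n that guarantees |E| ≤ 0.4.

11

Need 576/(12n²) ≤ 0.4.
n² ≥ 576/(12·0.4) = 120 ⇒ n ≥ 10.9545, so the smallest n is 11.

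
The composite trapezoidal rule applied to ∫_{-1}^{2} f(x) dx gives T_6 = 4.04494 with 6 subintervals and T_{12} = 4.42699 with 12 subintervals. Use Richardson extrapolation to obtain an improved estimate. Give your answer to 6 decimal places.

4.554340

R = (4·T_{12} − T_6) / 3 = (4·4.42699 − 4.04494)/3 = (13.66302)/3 = 4.554340.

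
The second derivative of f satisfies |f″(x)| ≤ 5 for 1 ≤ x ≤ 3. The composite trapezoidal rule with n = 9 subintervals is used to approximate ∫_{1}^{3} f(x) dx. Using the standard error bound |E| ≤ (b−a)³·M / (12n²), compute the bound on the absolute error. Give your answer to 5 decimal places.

|E| ≤ (2)³·5 / (12·9²) = 40/972 = 0.04115.

0.04115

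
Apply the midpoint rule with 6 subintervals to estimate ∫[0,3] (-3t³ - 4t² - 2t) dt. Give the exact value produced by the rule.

h = (3 − 0)/6 = 0.5.
Midpoints m₁,…,m₆ = 0.25, 0.75, 1.25, 1.75, 2.25, 2.75.
f(m₁)=-0.796875, f(m₂)=-5.015625, f(m₃)=-14.609375, f(m₄)=-31.828125, f(m₅)=-58.921875, f(m₆)=-98.140625.
h·[f(m₁) + f(m₂) + f(m₃) + f(m₄) + f(m₅) + f(m₆)] = 0.5·(-209.3125) = -104.65625.

-104.65625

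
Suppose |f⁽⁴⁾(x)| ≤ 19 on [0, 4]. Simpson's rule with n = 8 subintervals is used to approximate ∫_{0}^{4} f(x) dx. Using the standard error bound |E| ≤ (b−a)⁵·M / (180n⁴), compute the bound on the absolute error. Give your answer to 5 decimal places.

|E| ≤ (4)⁵·19 / (180·8⁴) = 19456/737280 = 0.02639.

0.02639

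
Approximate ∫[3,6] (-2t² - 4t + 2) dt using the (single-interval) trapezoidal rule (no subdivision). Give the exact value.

-183

T = (b−a)/2 · [f(3) + f(6)] = 1.5·[(-28) + (-94)] = -183.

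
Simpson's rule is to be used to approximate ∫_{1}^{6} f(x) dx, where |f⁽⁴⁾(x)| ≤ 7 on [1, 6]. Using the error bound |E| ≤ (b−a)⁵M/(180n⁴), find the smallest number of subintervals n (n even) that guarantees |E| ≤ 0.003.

Need 21875/(180n⁴) ≤ 0.003.
n⁴ ≥ 21875/(180·0.003) = 40509.3 ⇒ n ≥ 14.1869, so the smallest even n is 16. (n must be even for Simpson's rule.)

16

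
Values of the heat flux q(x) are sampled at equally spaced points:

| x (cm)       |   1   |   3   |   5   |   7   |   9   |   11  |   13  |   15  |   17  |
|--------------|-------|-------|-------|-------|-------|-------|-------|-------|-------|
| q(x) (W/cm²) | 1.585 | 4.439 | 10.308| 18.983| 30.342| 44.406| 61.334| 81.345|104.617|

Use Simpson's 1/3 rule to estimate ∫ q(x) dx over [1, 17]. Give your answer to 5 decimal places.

h = 2, n = 8.
(h/3)·[y₀ + 4y₁ + 2y₂ + 4y₃ + 2y₄ + 4y₅ + 2y₆ + 4y₇ + y₈] = 0.666667·(906.862) = 604.57467.

604.57467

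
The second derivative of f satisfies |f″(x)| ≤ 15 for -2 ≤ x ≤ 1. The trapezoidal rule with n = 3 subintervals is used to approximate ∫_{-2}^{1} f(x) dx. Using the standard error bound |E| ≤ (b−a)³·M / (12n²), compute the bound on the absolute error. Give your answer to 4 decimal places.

3.7500

|E| ≤ (3)³·15 / (12·3²) = 405/108 = 3.7500.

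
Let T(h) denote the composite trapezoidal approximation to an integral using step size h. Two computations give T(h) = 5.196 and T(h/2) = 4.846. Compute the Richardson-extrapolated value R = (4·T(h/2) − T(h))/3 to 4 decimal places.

R = (4·T(h/2) − T(h)) / 3 = (4·4.846 − 5.196)/3 = (14.188)/3 = 4.7293.

4.7293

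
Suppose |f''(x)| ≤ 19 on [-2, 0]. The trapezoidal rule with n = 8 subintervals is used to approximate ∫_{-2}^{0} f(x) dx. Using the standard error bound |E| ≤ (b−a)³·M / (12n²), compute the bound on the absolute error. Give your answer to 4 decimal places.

|E| ≤ (2)³·19 / (12·8²) = 152/768 = 0.1979.

0.1979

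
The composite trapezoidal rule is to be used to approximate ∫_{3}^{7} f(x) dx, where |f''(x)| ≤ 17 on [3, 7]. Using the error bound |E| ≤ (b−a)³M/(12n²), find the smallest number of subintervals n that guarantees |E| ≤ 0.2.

Need 1088/(12n²) ≤ 0.2.
n² ≥ 1088/(12·0.2) = 453.333 ⇒ n ≥ 21.2916, so the smallest n is 22.

22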